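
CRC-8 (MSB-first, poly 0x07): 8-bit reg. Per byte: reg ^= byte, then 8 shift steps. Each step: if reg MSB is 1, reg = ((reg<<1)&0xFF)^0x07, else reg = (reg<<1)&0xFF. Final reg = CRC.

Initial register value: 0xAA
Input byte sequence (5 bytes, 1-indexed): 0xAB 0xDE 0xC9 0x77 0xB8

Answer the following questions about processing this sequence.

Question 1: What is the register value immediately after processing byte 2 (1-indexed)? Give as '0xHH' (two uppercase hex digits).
Answer: 0x01

Derivation:
After byte 1 (0xAB): reg=0x07
After byte 2 (0xDE): reg=0x01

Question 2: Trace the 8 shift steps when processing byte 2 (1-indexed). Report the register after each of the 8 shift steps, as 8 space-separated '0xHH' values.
After byte 1 (0xAB): reg=0x07
Register before byte 2: 0x07
After XOR with byte 0xDE: 0xD9

Answer: 0xB5 0x6D 0xDA 0xB3 0x61 0xC2 0x83 0x01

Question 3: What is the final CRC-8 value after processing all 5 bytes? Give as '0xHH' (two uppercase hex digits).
After byte 1 (0xAB): reg=0x07
After byte 2 (0xDE): reg=0x01
After byte 3 (0xC9): reg=0x76
After byte 4 (0x77): reg=0x07
After byte 5 (0xB8): reg=0x34

Answer: 0x34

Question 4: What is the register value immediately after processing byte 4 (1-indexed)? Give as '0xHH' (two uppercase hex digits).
Answer: 0x07

Derivation:
After byte 1 (0xAB): reg=0x07
After byte 2 (0xDE): reg=0x01
After byte 3 (0xC9): reg=0x76
After byte 4 (0x77): reg=0x07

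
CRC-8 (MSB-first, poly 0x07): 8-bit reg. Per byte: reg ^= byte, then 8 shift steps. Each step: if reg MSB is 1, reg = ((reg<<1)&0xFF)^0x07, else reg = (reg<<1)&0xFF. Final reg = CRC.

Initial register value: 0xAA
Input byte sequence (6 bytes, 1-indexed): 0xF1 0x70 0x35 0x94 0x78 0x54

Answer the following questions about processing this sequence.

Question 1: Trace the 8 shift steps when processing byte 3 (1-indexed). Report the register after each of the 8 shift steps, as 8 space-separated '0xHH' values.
After byte 1 (0xF1): reg=0x86
After byte 2 (0x70): reg=0xCC
Register before byte 3: 0xCC
After XOR with byte 0x35: 0xF9

Answer: 0xF5 0xED 0xDD 0xBD 0x7D 0xFA 0xF3 0xE1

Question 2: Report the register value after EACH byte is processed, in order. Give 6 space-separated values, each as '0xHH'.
0x86 0xCC 0xE1 0x4C 0x8C 0x06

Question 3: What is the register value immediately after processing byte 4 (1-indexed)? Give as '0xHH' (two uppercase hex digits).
Answer: 0x4C

Derivation:
After byte 1 (0xF1): reg=0x86
After byte 2 (0x70): reg=0xCC
After byte 3 (0x35): reg=0xE1
After byte 4 (0x94): reg=0x4C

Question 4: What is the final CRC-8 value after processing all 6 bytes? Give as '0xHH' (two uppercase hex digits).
After byte 1 (0xF1): reg=0x86
After byte 2 (0x70): reg=0xCC
After byte 3 (0x35): reg=0xE1
After byte 4 (0x94): reg=0x4C
After byte 5 (0x78): reg=0x8C
After byte 6 (0x54): reg=0x06

Answer: 0x06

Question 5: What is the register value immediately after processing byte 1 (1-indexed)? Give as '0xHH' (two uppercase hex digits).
Answer: 0x86

Derivation:
After byte 1 (0xF1): reg=0x86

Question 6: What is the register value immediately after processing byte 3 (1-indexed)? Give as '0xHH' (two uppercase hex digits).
After byte 1 (0xF1): reg=0x86
After byte 2 (0x70): reg=0xCC
After byte 3 (0x35): reg=0xE1

Answer: 0xE1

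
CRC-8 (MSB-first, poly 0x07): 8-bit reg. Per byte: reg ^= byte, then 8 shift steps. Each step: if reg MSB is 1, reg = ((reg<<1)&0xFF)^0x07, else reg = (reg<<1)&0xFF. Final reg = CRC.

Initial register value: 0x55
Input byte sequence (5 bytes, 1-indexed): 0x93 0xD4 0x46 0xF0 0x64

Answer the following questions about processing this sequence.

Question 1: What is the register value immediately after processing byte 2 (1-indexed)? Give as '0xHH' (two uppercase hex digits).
After byte 1 (0x93): reg=0x5C
After byte 2 (0xD4): reg=0xB1

Answer: 0xB1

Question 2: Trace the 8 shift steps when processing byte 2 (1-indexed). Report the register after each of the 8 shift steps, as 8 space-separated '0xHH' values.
Answer: 0x17 0x2E 0x5C 0xB8 0x77 0xEE 0xDB 0xB1

Derivation:
After byte 1 (0x93): reg=0x5C
Register before byte 2: 0x5C
After XOR with byte 0xD4: 0x88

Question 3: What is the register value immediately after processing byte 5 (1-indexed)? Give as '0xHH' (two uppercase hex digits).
After byte 1 (0x93): reg=0x5C
After byte 2 (0xD4): reg=0xB1
After byte 3 (0x46): reg=0xCB
After byte 4 (0xF0): reg=0xA1
After byte 5 (0x64): reg=0x55

Answer: 0x55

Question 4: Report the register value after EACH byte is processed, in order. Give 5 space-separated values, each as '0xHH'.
0x5C 0xB1 0xCB 0xA1 0x55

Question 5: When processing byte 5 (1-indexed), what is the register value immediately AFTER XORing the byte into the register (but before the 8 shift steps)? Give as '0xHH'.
Answer: 0xC5

Derivation:
Register before byte 5: 0xA1
Byte 5: 0x64
0xA1 XOR 0x64 = 0xC5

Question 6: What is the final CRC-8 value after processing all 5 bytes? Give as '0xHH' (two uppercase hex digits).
Answer: 0x55

Derivation:
After byte 1 (0x93): reg=0x5C
After byte 2 (0xD4): reg=0xB1
After byte 3 (0x46): reg=0xCB
After byte 4 (0xF0): reg=0xA1
After byte 5 (0x64): reg=0x55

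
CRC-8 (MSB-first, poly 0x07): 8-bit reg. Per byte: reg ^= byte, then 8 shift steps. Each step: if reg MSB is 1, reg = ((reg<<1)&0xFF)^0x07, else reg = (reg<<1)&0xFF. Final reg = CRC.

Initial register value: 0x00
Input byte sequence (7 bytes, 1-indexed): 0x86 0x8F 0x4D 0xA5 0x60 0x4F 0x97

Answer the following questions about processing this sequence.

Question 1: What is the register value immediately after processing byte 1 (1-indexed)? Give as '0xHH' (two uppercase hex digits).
After byte 1 (0x86): reg=0x9B

Answer: 0x9B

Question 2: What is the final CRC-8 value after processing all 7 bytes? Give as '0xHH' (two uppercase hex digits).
Answer: 0x06

Derivation:
After byte 1 (0x86): reg=0x9B
After byte 2 (0x8F): reg=0x6C
After byte 3 (0x4D): reg=0xE7
After byte 4 (0xA5): reg=0xC9
After byte 5 (0x60): reg=0x56
After byte 6 (0x4F): reg=0x4F
After byte 7 (0x97): reg=0x06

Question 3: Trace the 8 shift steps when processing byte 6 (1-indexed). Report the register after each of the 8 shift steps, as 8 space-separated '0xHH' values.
Answer: 0x32 0x64 0xC8 0x97 0x29 0x52 0xA4 0x4F

Derivation:
After byte 1 (0x86): reg=0x9B
After byte 2 (0x8F): reg=0x6C
After byte 3 (0x4D): reg=0xE7
After byte 4 (0xA5): reg=0xC9
After byte 5 (0x60): reg=0x56
Register before byte 6: 0x56
After XOR with byte 0x4F: 0x19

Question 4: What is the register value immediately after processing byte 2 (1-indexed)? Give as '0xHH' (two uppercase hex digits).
Answer: 0x6C

Derivation:
After byte 1 (0x86): reg=0x9B
After byte 2 (0x8F): reg=0x6C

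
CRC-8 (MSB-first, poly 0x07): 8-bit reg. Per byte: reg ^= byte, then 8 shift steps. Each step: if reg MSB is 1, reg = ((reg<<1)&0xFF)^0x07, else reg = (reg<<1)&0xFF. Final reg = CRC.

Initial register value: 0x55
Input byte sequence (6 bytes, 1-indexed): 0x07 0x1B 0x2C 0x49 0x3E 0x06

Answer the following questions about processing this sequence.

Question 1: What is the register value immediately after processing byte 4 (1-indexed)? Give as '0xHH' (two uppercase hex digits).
Answer: 0x34

Derivation:
After byte 1 (0x07): reg=0xB9
After byte 2 (0x1B): reg=0x67
After byte 3 (0x2C): reg=0xF6
After byte 4 (0x49): reg=0x34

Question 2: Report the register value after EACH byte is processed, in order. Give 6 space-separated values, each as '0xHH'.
0xB9 0x67 0xF6 0x34 0x36 0x90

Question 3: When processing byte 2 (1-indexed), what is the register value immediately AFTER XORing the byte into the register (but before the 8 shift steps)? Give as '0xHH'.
Register before byte 2: 0xB9
Byte 2: 0x1B
0xB9 XOR 0x1B = 0xA2

Answer: 0xA2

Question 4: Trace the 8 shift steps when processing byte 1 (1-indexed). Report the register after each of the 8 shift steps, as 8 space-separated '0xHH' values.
Answer: 0xA4 0x4F 0x9E 0x3B 0x76 0xEC 0xDF 0xB9

Derivation:
Register before byte 1: 0x55
After XOR with byte 0x07: 0x52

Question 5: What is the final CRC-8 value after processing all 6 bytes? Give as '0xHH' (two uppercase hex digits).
After byte 1 (0x07): reg=0xB9
After byte 2 (0x1B): reg=0x67
After byte 3 (0x2C): reg=0xF6
After byte 4 (0x49): reg=0x34
After byte 5 (0x3E): reg=0x36
After byte 6 (0x06): reg=0x90

Answer: 0x90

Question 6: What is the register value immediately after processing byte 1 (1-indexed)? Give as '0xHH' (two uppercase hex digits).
After byte 1 (0x07): reg=0xB9

Answer: 0xB9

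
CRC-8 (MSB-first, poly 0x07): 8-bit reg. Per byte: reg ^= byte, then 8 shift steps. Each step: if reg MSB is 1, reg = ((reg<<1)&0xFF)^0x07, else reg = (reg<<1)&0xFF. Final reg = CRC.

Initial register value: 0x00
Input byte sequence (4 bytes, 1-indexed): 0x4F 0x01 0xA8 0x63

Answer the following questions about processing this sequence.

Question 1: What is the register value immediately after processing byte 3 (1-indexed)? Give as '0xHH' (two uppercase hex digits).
Answer: 0x85

Derivation:
After byte 1 (0x4F): reg=0xEA
After byte 2 (0x01): reg=0x9F
After byte 3 (0xA8): reg=0x85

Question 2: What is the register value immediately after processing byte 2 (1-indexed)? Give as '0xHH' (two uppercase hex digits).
After byte 1 (0x4F): reg=0xEA
After byte 2 (0x01): reg=0x9F

Answer: 0x9F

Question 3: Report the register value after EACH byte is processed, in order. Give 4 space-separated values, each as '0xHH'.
0xEA 0x9F 0x85 0xBC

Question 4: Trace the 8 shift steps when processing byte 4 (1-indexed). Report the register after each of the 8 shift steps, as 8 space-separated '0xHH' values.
After byte 1 (0x4F): reg=0xEA
After byte 2 (0x01): reg=0x9F
After byte 3 (0xA8): reg=0x85
Register before byte 4: 0x85
After XOR with byte 0x63: 0xE6

Answer: 0xCB 0x91 0x25 0x4A 0x94 0x2F 0x5E 0xBC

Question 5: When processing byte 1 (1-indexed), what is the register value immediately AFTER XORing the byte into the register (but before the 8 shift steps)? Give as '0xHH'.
Answer: 0x4F

Derivation:
Register before byte 1: 0x00
Byte 1: 0x4F
0x00 XOR 0x4F = 0x4F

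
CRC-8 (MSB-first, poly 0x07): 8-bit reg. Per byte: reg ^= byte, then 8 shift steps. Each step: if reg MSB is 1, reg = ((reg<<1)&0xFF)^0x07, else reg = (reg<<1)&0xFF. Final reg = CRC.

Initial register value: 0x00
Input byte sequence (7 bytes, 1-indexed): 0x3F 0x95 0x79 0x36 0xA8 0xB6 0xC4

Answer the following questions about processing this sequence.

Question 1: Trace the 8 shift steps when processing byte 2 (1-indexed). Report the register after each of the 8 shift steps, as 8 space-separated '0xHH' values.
Answer: 0x50 0xA0 0x47 0x8E 0x1B 0x36 0x6C 0xD8

Derivation:
After byte 1 (0x3F): reg=0xBD
Register before byte 2: 0xBD
After XOR with byte 0x95: 0x28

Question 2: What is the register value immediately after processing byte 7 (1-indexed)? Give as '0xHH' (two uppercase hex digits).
Answer: 0x36

Derivation:
After byte 1 (0x3F): reg=0xBD
After byte 2 (0x95): reg=0xD8
After byte 3 (0x79): reg=0x6E
After byte 4 (0x36): reg=0x8F
After byte 5 (0xA8): reg=0xF5
After byte 6 (0xB6): reg=0xCE
After byte 7 (0xC4): reg=0x36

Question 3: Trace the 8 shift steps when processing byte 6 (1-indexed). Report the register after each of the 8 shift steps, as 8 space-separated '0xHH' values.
Answer: 0x86 0x0B 0x16 0x2C 0x58 0xB0 0x67 0xCE

Derivation:
After byte 1 (0x3F): reg=0xBD
After byte 2 (0x95): reg=0xD8
After byte 3 (0x79): reg=0x6E
After byte 4 (0x36): reg=0x8F
After byte 5 (0xA8): reg=0xF5
Register before byte 6: 0xF5
After XOR with byte 0xB6: 0x43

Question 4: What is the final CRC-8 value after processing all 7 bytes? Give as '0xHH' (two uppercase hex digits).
After byte 1 (0x3F): reg=0xBD
After byte 2 (0x95): reg=0xD8
After byte 3 (0x79): reg=0x6E
After byte 4 (0x36): reg=0x8F
After byte 5 (0xA8): reg=0xF5
After byte 6 (0xB6): reg=0xCE
After byte 7 (0xC4): reg=0x36

Answer: 0x36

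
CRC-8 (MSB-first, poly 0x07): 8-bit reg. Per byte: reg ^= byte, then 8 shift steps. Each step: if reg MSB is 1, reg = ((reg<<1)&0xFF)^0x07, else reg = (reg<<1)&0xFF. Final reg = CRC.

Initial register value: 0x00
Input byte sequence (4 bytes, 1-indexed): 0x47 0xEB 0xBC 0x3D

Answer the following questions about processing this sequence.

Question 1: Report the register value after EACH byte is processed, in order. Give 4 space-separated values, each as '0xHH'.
0xD2 0xAF 0x79 0xDB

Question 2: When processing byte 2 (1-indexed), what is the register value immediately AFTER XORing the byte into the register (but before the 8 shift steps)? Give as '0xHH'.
Register before byte 2: 0xD2
Byte 2: 0xEB
0xD2 XOR 0xEB = 0x39

Answer: 0x39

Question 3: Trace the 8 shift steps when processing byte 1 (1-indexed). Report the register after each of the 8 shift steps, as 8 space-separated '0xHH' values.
Answer: 0x8E 0x1B 0x36 0x6C 0xD8 0xB7 0x69 0xD2

Derivation:
Register before byte 1: 0x00
After XOR with byte 0x47: 0x47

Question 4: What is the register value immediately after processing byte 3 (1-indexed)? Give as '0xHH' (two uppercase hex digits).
Answer: 0x79

Derivation:
After byte 1 (0x47): reg=0xD2
After byte 2 (0xEB): reg=0xAF
After byte 3 (0xBC): reg=0x79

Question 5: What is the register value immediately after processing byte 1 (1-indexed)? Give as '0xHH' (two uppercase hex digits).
After byte 1 (0x47): reg=0xD2

Answer: 0xD2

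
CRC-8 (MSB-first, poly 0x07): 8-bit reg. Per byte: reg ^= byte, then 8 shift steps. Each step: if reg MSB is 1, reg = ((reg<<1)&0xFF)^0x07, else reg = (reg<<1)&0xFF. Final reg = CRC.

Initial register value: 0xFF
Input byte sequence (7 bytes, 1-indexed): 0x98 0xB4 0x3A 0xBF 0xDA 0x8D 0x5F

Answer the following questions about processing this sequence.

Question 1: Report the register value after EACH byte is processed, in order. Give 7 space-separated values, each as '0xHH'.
0x32 0x9B 0x6E 0x39 0xA7 0xD6 0xB6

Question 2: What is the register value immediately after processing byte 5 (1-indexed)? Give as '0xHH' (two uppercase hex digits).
After byte 1 (0x98): reg=0x32
After byte 2 (0xB4): reg=0x9B
After byte 3 (0x3A): reg=0x6E
After byte 4 (0xBF): reg=0x39
After byte 5 (0xDA): reg=0xA7

Answer: 0xA7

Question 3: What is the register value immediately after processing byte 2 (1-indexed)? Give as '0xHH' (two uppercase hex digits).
After byte 1 (0x98): reg=0x32
After byte 2 (0xB4): reg=0x9B

Answer: 0x9B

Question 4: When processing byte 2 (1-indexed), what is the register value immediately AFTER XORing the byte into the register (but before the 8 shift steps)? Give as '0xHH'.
Answer: 0x86

Derivation:
Register before byte 2: 0x32
Byte 2: 0xB4
0x32 XOR 0xB4 = 0x86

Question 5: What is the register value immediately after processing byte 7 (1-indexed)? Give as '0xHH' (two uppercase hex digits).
After byte 1 (0x98): reg=0x32
After byte 2 (0xB4): reg=0x9B
After byte 3 (0x3A): reg=0x6E
After byte 4 (0xBF): reg=0x39
After byte 5 (0xDA): reg=0xA7
After byte 6 (0x8D): reg=0xD6
After byte 7 (0x5F): reg=0xB6

Answer: 0xB6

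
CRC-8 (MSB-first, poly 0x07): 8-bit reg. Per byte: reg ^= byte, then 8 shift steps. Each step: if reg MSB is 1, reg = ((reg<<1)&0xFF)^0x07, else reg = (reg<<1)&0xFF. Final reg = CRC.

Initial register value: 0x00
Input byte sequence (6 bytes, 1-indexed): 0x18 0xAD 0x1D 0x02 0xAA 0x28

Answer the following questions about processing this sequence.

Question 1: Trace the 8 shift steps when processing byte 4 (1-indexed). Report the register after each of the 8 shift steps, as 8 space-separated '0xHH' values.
After byte 1 (0x18): reg=0x48
After byte 2 (0xAD): reg=0xB5
After byte 3 (0x1D): reg=0x51
Register before byte 4: 0x51
After XOR with byte 0x02: 0x53

Answer: 0xA6 0x4B 0x96 0x2B 0x56 0xAC 0x5F 0xBE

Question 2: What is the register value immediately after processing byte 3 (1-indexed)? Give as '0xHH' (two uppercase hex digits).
Answer: 0x51

Derivation:
After byte 1 (0x18): reg=0x48
After byte 2 (0xAD): reg=0xB5
After byte 3 (0x1D): reg=0x51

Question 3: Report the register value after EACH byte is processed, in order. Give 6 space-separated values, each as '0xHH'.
0x48 0xB5 0x51 0xBE 0x6C 0xDB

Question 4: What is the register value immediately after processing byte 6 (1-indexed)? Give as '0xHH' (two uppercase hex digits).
Answer: 0xDB

Derivation:
After byte 1 (0x18): reg=0x48
After byte 2 (0xAD): reg=0xB5
After byte 3 (0x1D): reg=0x51
After byte 4 (0x02): reg=0xBE
After byte 5 (0xAA): reg=0x6C
After byte 6 (0x28): reg=0xDB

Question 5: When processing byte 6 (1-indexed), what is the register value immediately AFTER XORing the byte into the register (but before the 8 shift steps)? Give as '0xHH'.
Answer: 0x44

Derivation:
Register before byte 6: 0x6C
Byte 6: 0x28
0x6C XOR 0x28 = 0x44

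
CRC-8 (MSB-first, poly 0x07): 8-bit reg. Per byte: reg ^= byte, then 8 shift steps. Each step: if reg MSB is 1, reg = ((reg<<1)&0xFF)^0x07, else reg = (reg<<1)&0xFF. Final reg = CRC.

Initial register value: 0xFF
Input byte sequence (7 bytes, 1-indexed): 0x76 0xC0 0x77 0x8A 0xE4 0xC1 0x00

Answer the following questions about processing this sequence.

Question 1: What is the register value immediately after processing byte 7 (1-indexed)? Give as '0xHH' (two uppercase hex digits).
Answer: 0xA2

Derivation:
After byte 1 (0x76): reg=0xB6
After byte 2 (0xC0): reg=0x45
After byte 3 (0x77): reg=0x9E
After byte 4 (0x8A): reg=0x6C
After byte 5 (0xE4): reg=0xB1
After byte 6 (0xC1): reg=0x57
After byte 7 (0x00): reg=0xA2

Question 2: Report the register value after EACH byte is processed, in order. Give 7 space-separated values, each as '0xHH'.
0xB6 0x45 0x9E 0x6C 0xB1 0x57 0xA2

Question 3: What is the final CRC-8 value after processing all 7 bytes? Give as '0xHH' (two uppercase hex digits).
After byte 1 (0x76): reg=0xB6
After byte 2 (0xC0): reg=0x45
After byte 3 (0x77): reg=0x9E
After byte 4 (0x8A): reg=0x6C
After byte 5 (0xE4): reg=0xB1
After byte 6 (0xC1): reg=0x57
After byte 7 (0x00): reg=0xA2

Answer: 0xA2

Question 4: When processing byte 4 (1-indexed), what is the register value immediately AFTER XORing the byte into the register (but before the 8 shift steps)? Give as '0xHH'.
Answer: 0x14

Derivation:
Register before byte 4: 0x9E
Byte 4: 0x8A
0x9E XOR 0x8A = 0x14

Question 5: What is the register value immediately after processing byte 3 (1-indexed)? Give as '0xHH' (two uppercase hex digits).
After byte 1 (0x76): reg=0xB6
After byte 2 (0xC0): reg=0x45
After byte 3 (0x77): reg=0x9E

Answer: 0x9E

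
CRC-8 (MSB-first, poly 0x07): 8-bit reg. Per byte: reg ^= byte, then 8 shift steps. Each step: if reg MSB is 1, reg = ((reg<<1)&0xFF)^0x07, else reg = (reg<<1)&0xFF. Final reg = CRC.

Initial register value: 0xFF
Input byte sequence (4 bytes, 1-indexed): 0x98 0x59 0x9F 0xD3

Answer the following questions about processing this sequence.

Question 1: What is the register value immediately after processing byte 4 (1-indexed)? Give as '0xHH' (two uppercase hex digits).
Answer: 0x3C

Derivation:
After byte 1 (0x98): reg=0x32
After byte 2 (0x59): reg=0x16
After byte 3 (0x9F): reg=0xB6
After byte 4 (0xD3): reg=0x3C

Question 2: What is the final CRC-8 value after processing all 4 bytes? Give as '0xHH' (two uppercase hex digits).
Answer: 0x3C

Derivation:
After byte 1 (0x98): reg=0x32
After byte 2 (0x59): reg=0x16
After byte 3 (0x9F): reg=0xB6
After byte 4 (0xD3): reg=0x3C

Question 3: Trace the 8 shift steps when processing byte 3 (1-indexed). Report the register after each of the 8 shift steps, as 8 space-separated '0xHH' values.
After byte 1 (0x98): reg=0x32
After byte 2 (0x59): reg=0x16
Register before byte 3: 0x16
After XOR with byte 0x9F: 0x89

Answer: 0x15 0x2A 0x54 0xA8 0x57 0xAE 0x5B 0xB6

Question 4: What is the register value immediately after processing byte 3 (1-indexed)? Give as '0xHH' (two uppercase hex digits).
After byte 1 (0x98): reg=0x32
After byte 2 (0x59): reg=0x16
After byte 3 (0x9F): reg=0xB6

Answer: 0xB6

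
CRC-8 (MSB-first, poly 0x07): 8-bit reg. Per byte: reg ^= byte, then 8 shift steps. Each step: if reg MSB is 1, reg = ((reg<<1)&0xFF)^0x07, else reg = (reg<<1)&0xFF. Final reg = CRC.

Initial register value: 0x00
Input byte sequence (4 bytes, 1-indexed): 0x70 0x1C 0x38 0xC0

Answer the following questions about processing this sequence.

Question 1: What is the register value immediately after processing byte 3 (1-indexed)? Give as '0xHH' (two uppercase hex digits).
Answer: 0x64

Derivation:
After byte 1 (0x70): reg=0x57
After byte 2 (0x1C): reg=0xF6
After byte 3 (0x38): reg=0x64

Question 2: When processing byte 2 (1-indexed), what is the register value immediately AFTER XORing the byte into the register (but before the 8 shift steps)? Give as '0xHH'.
Answer: 0x4B

Derivation:
Register before byte 2: 0x57
Byte 2: 0x1C
0x57 XOR 0x1C = 0x4B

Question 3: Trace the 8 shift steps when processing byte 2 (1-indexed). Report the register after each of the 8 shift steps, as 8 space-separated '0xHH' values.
Answer: 0x96 0x2B 0x56 0xAC 0x5F 0xBE 0x7B 0xF6

Derivation:
After byte 1 (0x70): reg=0x57
Register before byte 2: 0x57
After XOR with byte 0x1C: 0x4B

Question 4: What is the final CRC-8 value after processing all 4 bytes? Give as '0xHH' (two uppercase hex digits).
After byte 1 (0x70): reg=0x57
After byte 2 (0x1C): reg=0xF6
After byte 3 (0x38): reg=0x64
After byte 4 (0xC0): reg=0x75

Answer: 0x75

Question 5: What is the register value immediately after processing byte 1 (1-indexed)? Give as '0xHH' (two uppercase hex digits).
After byte 1 (0x70): reg=0x57

Answer: 0x57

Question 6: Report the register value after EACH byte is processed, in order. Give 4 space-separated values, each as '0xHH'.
0x57 0xF6 0x64 0x75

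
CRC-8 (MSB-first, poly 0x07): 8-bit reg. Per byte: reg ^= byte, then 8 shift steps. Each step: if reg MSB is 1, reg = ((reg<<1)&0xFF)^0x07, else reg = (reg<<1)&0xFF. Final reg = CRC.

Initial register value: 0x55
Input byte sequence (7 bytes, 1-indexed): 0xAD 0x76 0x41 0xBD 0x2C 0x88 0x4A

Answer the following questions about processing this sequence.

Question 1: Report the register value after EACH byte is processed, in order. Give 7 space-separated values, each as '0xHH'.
0xE6 0xF9 0x21 0xDD 0xD9 0xB0 0xE8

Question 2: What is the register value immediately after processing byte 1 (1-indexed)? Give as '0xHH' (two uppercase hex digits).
Answer: 0xE6

Derivation:
After byte 1 (0xAD): reg=0xE6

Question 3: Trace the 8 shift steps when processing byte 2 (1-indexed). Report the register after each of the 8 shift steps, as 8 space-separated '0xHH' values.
After byte 1 (0xAD): reg=0xE6
Register before byte 2: 0xE6
After XOR with byte 0x76: 0x90

Answer: 0x27 0x4E 0x9C 0x3F 0x7E 0xFC 0xFF 0xF9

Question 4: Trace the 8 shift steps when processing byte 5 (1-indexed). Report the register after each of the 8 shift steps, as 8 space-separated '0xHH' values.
Answer: 0xE5 0xCD 0x9D 0x3D 0x7A 0xF4 0xEF 0xD9

Derivation:
After byte 1 (0xAD): reg=0xE6
After byte 2 (0x76): reg=0xF9
After byte 3 (0x41): reg=0x21
After byte 4 (0xBD): reg=0xDD
Register before byte 5: 0xDD
After XOR with byte 0x2C: 0xF1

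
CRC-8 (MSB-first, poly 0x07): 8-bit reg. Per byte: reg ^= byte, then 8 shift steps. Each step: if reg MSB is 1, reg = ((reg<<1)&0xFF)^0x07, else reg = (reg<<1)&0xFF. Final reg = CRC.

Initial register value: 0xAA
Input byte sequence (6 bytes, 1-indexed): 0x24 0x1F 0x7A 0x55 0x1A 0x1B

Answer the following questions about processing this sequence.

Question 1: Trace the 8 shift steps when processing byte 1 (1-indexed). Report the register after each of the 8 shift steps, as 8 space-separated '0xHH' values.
Answer: 0x1B 0x36 0x6C 0xD8 0xB7 0x69 0xD2 0xA3

Derivation:
Register before byte 1: 0xAA
After XOR with byte 0x24: 0x8E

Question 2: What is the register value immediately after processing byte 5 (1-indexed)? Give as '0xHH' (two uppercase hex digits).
After byte 1 (0x24): reg=0xA3
After byte 2 (0x1F): reg=0x3D
After byte 3 (0x7A): reg=0xD2
After byte 4 (0x55): reg=0x9C
After byte 5 (0x1A): reg=0x9B

Answer: 0x9B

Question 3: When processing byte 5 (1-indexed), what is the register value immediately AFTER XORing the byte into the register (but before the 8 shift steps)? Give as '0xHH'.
Answer: 0x86

Derivation:
Register before byte 5: 0x9C
Byte 5: 0x1A
0x9C XOR 0x1A = 0x86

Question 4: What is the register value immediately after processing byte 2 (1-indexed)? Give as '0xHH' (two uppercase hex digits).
Answer: 0x3D

Derivation:
After byte 1 (0x24): reg=0xA3
After byte 2 (0x1F): reg=0x3D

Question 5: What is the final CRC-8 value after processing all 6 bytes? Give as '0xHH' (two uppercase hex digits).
Answer: 0x89

Derivation:
After byte 1 (0x24): reg=0xA3
After byte 2 (0x1F): reg=0x3D
After byte 3 (0x7A): reg=0xD2
After byte 4 (0x55): reg=0x9C
After byte 5 (0x1A): reg=0x9B
After byte 6 (0x1B): reg=0x89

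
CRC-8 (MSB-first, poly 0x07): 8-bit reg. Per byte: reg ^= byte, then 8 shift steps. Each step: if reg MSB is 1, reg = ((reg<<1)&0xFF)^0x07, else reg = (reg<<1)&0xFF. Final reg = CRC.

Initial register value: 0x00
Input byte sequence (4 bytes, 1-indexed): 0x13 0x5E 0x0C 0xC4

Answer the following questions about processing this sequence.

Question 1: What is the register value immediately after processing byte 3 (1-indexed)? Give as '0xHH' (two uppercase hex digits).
Answer: 0xE1

Derivation:
After byte 1 (0x13): reg=0x79
After byte 2 (0x5E): reg=0xF5
After byte 3 (0x0C): reg=0xE1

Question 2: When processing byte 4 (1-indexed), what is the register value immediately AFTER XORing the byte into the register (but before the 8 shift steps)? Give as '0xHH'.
Register before byte 4: 0xE1
Byte 4: 0xC4
0xE1 XOR 0xC4 = 0x25

Answer: 0x25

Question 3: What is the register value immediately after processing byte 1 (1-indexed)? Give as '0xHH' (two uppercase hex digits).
Answer: 0x79

Derivation:
After byte 1 (0x13): reg=0x79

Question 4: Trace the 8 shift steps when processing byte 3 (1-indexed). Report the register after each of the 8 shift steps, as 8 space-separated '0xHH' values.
Answer: 0xF5 0xED 0xDD 0xBD 0x7D 0xFA 0xF3 0xE1

Derivation:
After byte 1 (0x13): reg=0x79
After byte 2 (0x5E): reg=0xF5
Register before byte 3: 0xF5
After XOR with byte 0x0C: 0xF9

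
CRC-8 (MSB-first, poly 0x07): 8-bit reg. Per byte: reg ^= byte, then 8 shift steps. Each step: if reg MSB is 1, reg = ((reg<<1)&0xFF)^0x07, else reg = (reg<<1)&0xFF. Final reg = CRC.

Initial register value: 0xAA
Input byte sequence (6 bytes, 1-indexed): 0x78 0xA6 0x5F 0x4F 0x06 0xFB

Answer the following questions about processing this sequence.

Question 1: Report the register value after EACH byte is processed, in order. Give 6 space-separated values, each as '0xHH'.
0x30 0xEB 0x05 0xF1 0xCB 0x90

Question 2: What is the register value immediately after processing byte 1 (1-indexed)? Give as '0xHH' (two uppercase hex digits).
Answer: 0x30

Derivation:
After byte 1 (0x78): reg=0x30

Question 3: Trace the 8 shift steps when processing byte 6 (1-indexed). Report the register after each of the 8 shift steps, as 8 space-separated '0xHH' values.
After byte 1 (0x78): reg=0x30
After byte 2 (0xA6): reg=0xEB
After byte 3 (0x5F): reg=0x05
After byte 4 (0x4F): reg=0xF1
After byte 5 (0x06): reg=0xCB
Register before byte 6: 0xCB
After XOR with byte 0xFB: 0x30

Answer: 0x60 0xC0 0x87 0x09 0x12 0x24 0x48 0x90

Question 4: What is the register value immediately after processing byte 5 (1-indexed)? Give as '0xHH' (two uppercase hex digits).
Answer: 0xCB

Derivation:
After byte 1 (0x78): reg=0x30
After byte 2 (0xA6): reg=0xEB
After byte 3 (0x5F): reg=0x05
After byte 4 (0x4F): reg=0xF1
After byte 5 (0x06): reg=0xCB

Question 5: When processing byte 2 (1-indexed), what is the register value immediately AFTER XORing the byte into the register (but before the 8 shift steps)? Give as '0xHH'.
Register before byte 2: 0x30
Byte 2: 0xA6
0x30 XOR 0xA6 = 0x96

Answer: 0x96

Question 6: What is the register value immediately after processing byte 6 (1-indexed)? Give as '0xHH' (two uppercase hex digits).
After byte 1 (0x78): reg=0x30
After byte 2 (0xA6): reg=0xEB
After byte 3 (0x5F): reg=0x05
After byte 4 (0x4F): reg=0xF1
After byte 5 (0x06): reg=0xCB
After byte 6 (0xFB): reg=0x90

Answer: 0x90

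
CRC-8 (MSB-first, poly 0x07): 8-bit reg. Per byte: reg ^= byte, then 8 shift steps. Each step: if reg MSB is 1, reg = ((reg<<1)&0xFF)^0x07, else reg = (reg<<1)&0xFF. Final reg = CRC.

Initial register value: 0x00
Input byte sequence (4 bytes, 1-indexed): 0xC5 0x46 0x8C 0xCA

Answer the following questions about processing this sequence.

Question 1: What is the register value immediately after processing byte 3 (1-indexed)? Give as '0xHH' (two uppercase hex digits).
Answer: 0xC5

Derivation:
After byte 1 (0xC5): reg=0x55
After byte 2 (0x46): reg=0x79
After byte 3 (0x8C): reg=0xC5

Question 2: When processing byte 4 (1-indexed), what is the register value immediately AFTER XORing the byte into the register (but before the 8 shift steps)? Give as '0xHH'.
Register before byte 4: 0xC5
Byte 4: 0xCA
0xC5 XOR 0xCA = 0x0F

Answer: 0x0F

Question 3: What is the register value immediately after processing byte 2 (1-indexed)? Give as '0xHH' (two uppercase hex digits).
Answer: 0x79

Derivation:
After byte 1 (0xC5): reg=0x55
After byte 2 (0x46): reg=0x79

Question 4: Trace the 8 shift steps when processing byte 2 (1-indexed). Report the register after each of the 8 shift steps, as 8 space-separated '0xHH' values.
After byte 1 (0xC5): reg=0x55
Register before byte 2: 0x55
After XOR with byte 0x46: 0x13

Answer: 0x26 0x4C 0x98 0x37 0x6E 0xDC 0xBF 0x79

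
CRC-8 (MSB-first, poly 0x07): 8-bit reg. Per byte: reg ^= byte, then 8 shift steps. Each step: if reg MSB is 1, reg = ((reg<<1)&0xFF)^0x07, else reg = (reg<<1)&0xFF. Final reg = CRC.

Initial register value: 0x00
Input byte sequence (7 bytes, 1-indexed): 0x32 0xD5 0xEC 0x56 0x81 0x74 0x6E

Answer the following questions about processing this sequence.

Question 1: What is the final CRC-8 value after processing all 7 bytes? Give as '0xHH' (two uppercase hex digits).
Answer: 0xFC

Derivation:
After byte 1 (0x32): reg=0x9E
After byte 2 (0xD5): reg=0xF6
After byte 3 (0xEC): reg=0x46
After byte 4 (0x56): reg=0x70
After byte 5 (0x81): reg=0xD9
After byte 6 (0x74): reg=0x4A
After byte 7 (0x6E): reg=0xFC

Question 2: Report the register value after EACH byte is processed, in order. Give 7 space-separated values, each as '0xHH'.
0x9E 0xF6 0x46 0x70 0xD9 0x4A 0xFC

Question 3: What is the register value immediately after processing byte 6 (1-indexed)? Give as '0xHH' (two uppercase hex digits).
After byte 1 (0x32): reg=0x9E
After byte 2 (0xD5): reg=0xF6
After byte 3 (0xEC): reg=0x46
After byte 4 (0x56): reg=0x70
After byte 5 (0x81): reg=0xD9
After byte 6 (0x74): reg=0x4A

Answer: 0x4A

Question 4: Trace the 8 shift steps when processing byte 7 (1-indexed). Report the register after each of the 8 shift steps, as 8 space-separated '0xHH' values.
Answer: 0x48 0x90 0x27 0x4E 0x9C 0x3F 0x7E 0xFC

Derivation:
After byte 1 (0x32): reg=0x9E
After byte 2 (0xD5): reg=0xF6
After byte 3 (0xEC): reg=0x46
After byte 4 (0x56): reg=0x70
After byte 5 (0x81): reg=0xD9
After byte 6 (0x74): reg=0x4A
Register before byte 7: 0x4A
After XOR with byte 0x6E: 0x24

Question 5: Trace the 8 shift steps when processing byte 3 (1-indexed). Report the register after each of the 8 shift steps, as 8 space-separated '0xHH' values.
Answer: 0x34 0x68 0xD0 0xA7 0x49 0x92 0x23 0x46

Derivation:
After byte 1 (0x32): reg=0x9E
After byte 2 (0xD5): reg=0xF6
Register before byte 3: 0xF6
After XOR with byte 0xEC: 0x1A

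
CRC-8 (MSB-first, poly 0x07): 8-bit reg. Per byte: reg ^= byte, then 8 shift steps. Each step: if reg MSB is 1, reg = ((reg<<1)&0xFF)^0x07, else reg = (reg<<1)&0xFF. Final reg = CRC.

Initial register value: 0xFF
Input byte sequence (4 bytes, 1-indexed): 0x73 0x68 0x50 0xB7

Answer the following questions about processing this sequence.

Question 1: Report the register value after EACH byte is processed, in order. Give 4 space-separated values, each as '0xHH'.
0xAD 0x55 0x1B 0x4D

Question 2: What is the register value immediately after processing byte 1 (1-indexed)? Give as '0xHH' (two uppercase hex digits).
Answer: 0xAD

Derivation:
After byte 1 (0x73): reg=0xAD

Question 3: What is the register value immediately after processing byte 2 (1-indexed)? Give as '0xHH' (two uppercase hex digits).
After byte 1 (0x73): reg=0xAD
After byte 2 (0x68): reg=0x55

Answer: 0x55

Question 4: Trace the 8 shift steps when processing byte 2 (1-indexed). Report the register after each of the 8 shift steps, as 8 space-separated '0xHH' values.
After byte 1 (0x73): reg=0xAD
Register before byte 2: 0xAD
After XOR with byte 0x68: 0xC5

Answer: 0x8D 0x1D 0x3A 0x74 0xE8 0xD7 0xA9 0x55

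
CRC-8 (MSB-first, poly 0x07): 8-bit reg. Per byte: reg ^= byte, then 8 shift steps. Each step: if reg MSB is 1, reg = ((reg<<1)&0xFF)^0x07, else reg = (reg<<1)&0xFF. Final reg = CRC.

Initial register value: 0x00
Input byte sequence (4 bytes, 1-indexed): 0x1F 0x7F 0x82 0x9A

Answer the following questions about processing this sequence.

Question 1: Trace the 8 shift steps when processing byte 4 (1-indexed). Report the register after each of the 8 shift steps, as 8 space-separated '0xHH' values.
Answer: 0x35 0x6A 0xD4 0xAF 0x59 0xB2 0x63 0xC6

Derivation:
After byte 1 (0x1F): reg=0x5D
After byte 2 (0x7F): reg=0xEE
After byte 3 (0x82): reg=0x03
Register before byte 4: 0x03
After XOR with byte 0x9A: 0x99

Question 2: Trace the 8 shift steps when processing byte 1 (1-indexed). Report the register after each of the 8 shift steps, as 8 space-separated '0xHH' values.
Answer: 0x3E 0x7C 0xF8 0xF7 0xE9 0xD5 0xAD 0x5D

Derivation:
Register before byte 1: 0x00
After XOR with byte 0x1F: 0x1F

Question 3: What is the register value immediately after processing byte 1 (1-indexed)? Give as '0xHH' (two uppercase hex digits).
Answer: 0x5D

Derivation:
After byte 1 (0x1F): reg=0x5D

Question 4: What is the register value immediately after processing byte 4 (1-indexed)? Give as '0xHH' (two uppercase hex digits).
After byte 1 (0x1F): reg=0x5D
After byte 2 (0x7F): reg=0xEE
After byte 3 (0x82): reg=0x03
After byte 4 (0x9A): reg=0xC6

Answer: 0xC6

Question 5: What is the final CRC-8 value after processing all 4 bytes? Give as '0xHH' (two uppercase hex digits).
After byte 1 (0x1F): reg=0x5D
After byte 2 (0x7F): reg=0xEE
After byte 3 (0x82): reg=0x03
After byte 4 (0x9A): reg=0xC6

Answer: 0xC6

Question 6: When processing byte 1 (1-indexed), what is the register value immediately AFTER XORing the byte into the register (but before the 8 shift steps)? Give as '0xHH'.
Answer: 0x1F

Derivation:
Register before byte 1: 0x00
Byte 1: 0x1F
0x00 XOR 0x1F = 0x1F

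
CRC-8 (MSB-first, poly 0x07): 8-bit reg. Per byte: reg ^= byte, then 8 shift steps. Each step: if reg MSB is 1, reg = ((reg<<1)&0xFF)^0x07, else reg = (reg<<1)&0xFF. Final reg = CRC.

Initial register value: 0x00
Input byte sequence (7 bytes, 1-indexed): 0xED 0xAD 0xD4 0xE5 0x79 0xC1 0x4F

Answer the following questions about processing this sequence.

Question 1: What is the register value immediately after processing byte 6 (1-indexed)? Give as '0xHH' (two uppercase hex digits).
Answer: 0xA9

Derivation:
After byte 1 (0xED): reg=0x8D
After byte 2 (0xAD): reg=0xE0
After byte 3 (0xD4): reg=0x8C
After byte 4 (0xE5): reg=0x18
After byte 5 (0x79): reg=0x20
After byte 6 (0xC1): reg=0xA9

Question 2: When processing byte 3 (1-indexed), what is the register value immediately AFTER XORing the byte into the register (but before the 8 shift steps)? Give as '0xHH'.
Register before byte 3: 0xE0
Byte 3: 0xD4
0xE0 XOR 0xD4 = 0x34

Answer: 0x34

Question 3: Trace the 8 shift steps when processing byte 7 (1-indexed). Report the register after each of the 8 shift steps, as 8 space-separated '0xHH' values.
Answer: 0xCB 0x91 0x25 0x4A 0x94 0x2F 0x5E 0xBC

Derivation:
After byte 1 (0xED): reg=0x8D
After byte 2 (0xAD): reg=0xE0
After byte 3 (0xD4): reg=0x8C
After byte 4 (0xE5): reg=0x18
After byte 5 (0x79): reg=0x20
After byte 6 (0xC1): reg=0xA9
Register before byte 7: 0xA9
After XOR with byte 0x4F: 0xE6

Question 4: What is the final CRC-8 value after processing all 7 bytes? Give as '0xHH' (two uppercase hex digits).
Answer: 0xBC

Derivation:
After byte 1 (0xED): reg=0x8D
After byte 2 (0xAD): reg=0xE0
After byte 3 (0xD4): reg=0x8C
After byte 4 (0xE5): reg=0x18
After byte 5 (0x79): reg=0x20
After byte 6 (0xC1): reg=0xA9
After byte 7 (0x4F): reg=0xBC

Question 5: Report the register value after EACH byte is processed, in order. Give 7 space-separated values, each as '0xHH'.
0x8D 0xE0 0x8C 0x18 0x20 0xA9 0xBC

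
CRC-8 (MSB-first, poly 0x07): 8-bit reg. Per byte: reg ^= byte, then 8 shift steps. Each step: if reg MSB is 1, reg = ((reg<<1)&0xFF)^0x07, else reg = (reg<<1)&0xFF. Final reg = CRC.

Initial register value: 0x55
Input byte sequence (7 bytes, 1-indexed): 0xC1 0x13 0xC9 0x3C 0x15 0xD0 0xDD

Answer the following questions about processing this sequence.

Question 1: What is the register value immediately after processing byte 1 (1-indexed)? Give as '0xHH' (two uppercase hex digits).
Answer: 0xE5

Derivation:
After byte 1 (0xC1): reg=0xE5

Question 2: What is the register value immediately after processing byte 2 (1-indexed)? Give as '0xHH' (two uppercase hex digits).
After byte 1 (0xC1): reg=0xE5
After byte 2 (0x13): reg=0xCC

Answer: 0xCC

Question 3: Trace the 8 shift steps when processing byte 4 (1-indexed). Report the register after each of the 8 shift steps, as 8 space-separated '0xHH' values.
After byte 1 (0xC1): reg=0xE5
After byte 2 (0x13): reg=0xCC
After byte 3 (0xC9): reg=0x1B
Register before byte 4: 0x1B
After XOR with byte 0x3C: 0x27

Answer: 0x4E 0x9C 0x3F 0x7E 0xFC 0xFF 0xF9 0xF5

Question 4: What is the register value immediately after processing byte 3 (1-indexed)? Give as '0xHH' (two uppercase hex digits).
Answer: 0x1B

Derivation:
After byte 1 (0xC1): reg=0xE5
After byte 2 (0x13): reg=0xCC
After byte 3 (0xC9): reg=0x1B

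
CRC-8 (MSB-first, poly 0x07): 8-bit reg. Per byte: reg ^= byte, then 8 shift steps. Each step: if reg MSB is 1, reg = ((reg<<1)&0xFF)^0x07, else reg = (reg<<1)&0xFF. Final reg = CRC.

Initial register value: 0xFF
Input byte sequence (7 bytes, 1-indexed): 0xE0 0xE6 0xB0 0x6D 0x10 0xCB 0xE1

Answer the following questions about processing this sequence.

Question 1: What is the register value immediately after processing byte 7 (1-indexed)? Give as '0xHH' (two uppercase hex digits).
After byte 1 (0xE0): reg=0x5D
After byte 2 (0xE6): reg=0x28
After byte 3 (0xB0): reg=0xC1
After byte 4 (0x6D): reg=0x4D
After byte 5 (0x10): reg=0x94
After byte 6 (0xCB): reg=0x9A
After byte 7 (0xE1): reg=0x66

Answer: 0x66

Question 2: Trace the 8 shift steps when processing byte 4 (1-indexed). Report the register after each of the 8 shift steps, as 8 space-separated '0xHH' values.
After byte 1 (0xE0): reg=0x5D
After byte 2 (0xE6): reg=0x28
After byte 3 (0xB0): reg=0xC1
Register before byte 4: 0xC1
After XOR with byte 0x6D: 0xAC

Answer: 0x5F 0xBE 0x7B 0xF6 0xEB 0xD1 0xA5 0x4D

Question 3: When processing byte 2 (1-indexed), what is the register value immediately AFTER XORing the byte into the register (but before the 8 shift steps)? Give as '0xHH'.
Register before byte 2: 0x5D
Byte 2: 0xE6
0x5D XOR 0xE6 = 0xBB

Answer: 0xBB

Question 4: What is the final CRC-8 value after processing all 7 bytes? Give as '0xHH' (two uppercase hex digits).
Answer: 0x66

Derivation:
After byte 1 (0xE0): reg=0x5D
After byte 2 (0xE6): reg=0x28
After byte 3 (0xB0): reg=0xC1
After byte 4 (0x6D): reg=0x4D
After byte 5 (0x10): reg=0x94
After byte 6 (0xCB): reg=0x9A
After byte 7 (0xE1): reg=0x66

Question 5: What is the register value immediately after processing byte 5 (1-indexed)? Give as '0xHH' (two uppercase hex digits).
After byte 1 (0xE0): reg=0x5D
After byte 2 (0xE6): reg=0x28
After byte 3 (0xB0): reg=0xC1
After byte 4 (0x6D): reg=0x4D
After byte 5 (0x10): reg=0x94

Answer: 0x94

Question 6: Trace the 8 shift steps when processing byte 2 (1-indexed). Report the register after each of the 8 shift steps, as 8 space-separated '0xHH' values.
After byte 1 (0xE0): reg=0x5D
Register before byte 2: 0x5D
After XOR with byte 0xE6: 0xBB

Answer: 0x71 0xE2 0xC3 0x81 0x05 0x0A 0x14 0x28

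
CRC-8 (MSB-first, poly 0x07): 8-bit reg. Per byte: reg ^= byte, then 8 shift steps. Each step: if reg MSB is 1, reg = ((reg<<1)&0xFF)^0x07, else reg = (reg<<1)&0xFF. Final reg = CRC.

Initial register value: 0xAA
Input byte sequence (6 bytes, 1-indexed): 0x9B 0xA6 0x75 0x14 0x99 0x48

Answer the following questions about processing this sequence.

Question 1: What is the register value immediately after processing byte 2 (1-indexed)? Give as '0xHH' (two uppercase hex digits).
Answer: 0x97

Derivation:
After byte 1 (0x9B): reg=0x97
After byte 2 (0xA6): reg=0x97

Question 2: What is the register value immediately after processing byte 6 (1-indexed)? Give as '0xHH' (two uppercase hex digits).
Answer: 0xE2

Derivation:
After byte 1 (0x9B): reg=0x97
After byte 2 (0xA6): reg=0x97
After byte 3 (0x75): reg=0xA0
After byte 4 (0x14): reg=0x05
After byte 5 (0x99): reg=0xDD
After byte 6 (0x48): reg=0xE2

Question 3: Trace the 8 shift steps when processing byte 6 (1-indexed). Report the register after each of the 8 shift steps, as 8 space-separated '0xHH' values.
After byte 1 (0x9B): reg=0x97
After byte 2 (0xA6): reg=0x97
After byte 3 (0x75): reg=0xA0
After byte 4 (0x14): reg=0x05
After byte 5 (0x99): reg=0xDD
Register before byte 6: 0xDD
After XOR with byte 0x48: 0x95

Answer: 0x2D 0x5A 0xB4 0x6F 0xDE 0xBB 0x71 0xE2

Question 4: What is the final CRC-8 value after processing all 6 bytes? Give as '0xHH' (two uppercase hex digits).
Answer: 0xE2

Derivation:
After byte 1 (0x9B): reg=0x97
After byte 2 (0xA6): reg=0x97
After byte 3 (0x75): reg=0xA0
After byte 4 (0x14): reg=0x05
After byte 5 (0x99): reg=0xDD
After byte 6 (0x48): reg=0xE2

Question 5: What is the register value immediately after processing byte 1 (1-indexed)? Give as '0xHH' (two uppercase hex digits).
After byte 1 (0x9B): reg=0x97

Answer: 0x97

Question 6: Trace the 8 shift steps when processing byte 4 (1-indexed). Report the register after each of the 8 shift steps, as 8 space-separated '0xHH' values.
After byte 1 (0x9B): reg=0x97
After byte 2 (0xA6): reg=0x97
After byte 3 (0x75): reg=0xA0
Register before byte 4: 0xA0
After XOR with byte 0x14: 0xB4

Answer: 0x6F 0xDE 0xBB 0x71 0xE2 0xC3 0x81 0x05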